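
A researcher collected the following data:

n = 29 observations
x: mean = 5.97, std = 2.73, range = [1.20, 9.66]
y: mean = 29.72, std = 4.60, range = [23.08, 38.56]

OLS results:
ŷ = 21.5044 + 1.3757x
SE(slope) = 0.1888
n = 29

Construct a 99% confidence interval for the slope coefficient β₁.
The 99% CI for β₁ is (0.8526, 1.8988)

Confidence interval for the slope:

The 99% CI for β₁ is: β̂₁ ± t*(α/2, n-2) × SE(β̂₁)

Step 1: Find critical t-value
- Confidence level = 0.99
- Degrees of freedom = n - 2 = 29 - 2 = 27
- t*(α/2, 27) = 2.7707

Step 2: Calculate margin of error
Margin = 2.7707 × 0.1888 = 0.5231

Step 3: Construct interval
CI = 1.3757 ± 0.5231
CI = (0.8526, 1.8988)

Interpretation: intervals built this way capture the true β₁ in 99% of repeated samples; here the plausible range for the per-unit effect of x on y is 0.8526 to 1.8988.
Both endpoints are positive, so the data support a genuinely positive slope at this confidence level.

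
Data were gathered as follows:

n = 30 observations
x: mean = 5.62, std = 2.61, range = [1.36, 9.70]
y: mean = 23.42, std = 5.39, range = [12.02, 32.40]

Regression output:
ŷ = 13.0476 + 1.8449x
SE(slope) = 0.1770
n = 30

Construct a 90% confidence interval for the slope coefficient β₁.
The 90% CI for β₁ is (1.5438, 2.1460)

Confidence interval for the slope:

The 90% CI for β₁ is: β̂₁ ± t*(α/2, n-2) × SE(β̂₁)

Step 1: Find critical t-value
- Confidence level = 0.9
- Degrees of freedom = n - 2 = 30 - 2 = 28
- t*(α/2, 28) = 1.7011

Step 2: Calculate margin of error
Margin = 1.7011 × 0.1770 = 0.3011

Step 3: Construct interval
CI = 1.8449 ± 0.3011
CI = (1.5438, 2.1460)

Interpretation: We are 90% confident that the true slope β₁ lies between 1.5438 and 2.1460.
Since 0 is outside the interval, a two-sided test at α = 0.10 would reject H₀: β₁ = 0.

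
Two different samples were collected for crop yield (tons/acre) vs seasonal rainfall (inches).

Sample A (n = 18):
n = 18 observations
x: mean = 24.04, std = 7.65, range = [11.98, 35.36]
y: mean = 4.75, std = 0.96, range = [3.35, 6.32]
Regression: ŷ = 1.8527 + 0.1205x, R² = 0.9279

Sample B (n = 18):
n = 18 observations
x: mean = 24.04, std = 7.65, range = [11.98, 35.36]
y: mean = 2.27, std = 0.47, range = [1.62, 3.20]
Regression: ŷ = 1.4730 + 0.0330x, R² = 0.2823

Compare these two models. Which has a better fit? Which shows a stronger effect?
Model A has the better fit (R² = 0.9279 vs 0.2823). Model A shows the stronger effect (|β₁| = 0.1205 vs 0.0330).

Model Comparison:

Fit — compare R²:
- Model A: R² = 0.9279 → 92.79% of variance in crop yield explained
- Model B: R² = 0.2823 → 28.23% of variance in crop yield explained
- 0.9279 > 0.2823 → Model A has the better fit

Strength of effect — compare |β₁|:
- Model A: β₁ = 0.1205 → predicted crop yield rises 0.1205 tons/acre per additional inch of rainfall
- Model B: β₁ = 0.0330 → predicted crop yield rises 0.0330 tons/acre per additional inch of rainfall
- |0.1205| > |0.0330| → Model A shows the stronger marginal effect

Note: The two samples could reflect different populations, time periods, or measurement quality.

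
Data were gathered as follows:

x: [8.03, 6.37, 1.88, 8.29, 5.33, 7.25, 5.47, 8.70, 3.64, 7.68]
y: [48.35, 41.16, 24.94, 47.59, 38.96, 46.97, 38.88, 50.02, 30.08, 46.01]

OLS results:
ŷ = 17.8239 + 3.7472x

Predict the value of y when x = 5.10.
ŷ = 36.9346

To predict y for x = 5.10, substitute into the regression equation:

ŷ = 17.8239 + 3.7472 × 5.10
ŷ = 17.8239 + 19.1107
ŷ = 36.9346

This is a point prediction; actual observations scatter around it by roughly the residual standard deviation.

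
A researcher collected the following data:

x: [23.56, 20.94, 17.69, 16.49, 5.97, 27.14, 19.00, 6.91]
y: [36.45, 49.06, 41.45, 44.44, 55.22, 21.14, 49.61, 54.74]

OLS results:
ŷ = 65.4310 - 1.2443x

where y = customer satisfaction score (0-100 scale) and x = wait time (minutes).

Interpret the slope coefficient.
An increase of one minute in wait time is associated with a 1.2443 points decrease in predicted satisfaction score.

The slope β₁ = -1.2443 gives the rate at which the fitted satisfaction score changes with wait time.

Interpretation:
- Wait time up by 1 minute → predicted satisfaction score decreases by 1.2443 points
- This is a linear approximation: the same per-unit change is assumed across the whole observed x range
- The sign (−) gives the direction; the magnitude 1.2443 gives the size of the effect per minute

The intercept β₀ = 65.4310 is the predicted satisfaction score when wait time = 0; since the smallest observed x is 5.97, this is an extrapolation and mainly anchors the line.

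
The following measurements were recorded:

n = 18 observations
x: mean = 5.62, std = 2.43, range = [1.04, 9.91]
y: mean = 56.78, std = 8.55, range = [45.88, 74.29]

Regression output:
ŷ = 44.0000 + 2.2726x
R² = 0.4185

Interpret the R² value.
The model explains 41.85% of the variance in y (R² = 0.4185), leaving 58.15% unexplained; the fit is moderate.

R² (coefficient of determination) measures the proportion of variance in y explained by the regression model.

Here R² = 0.4185:
- Explained: 41.85% of the variation in y
- Unexplained (residual): 100% − 41.85% = 58.15%
- Rule of thumb (below 0.3 weak; 0.3 to below 0.7 moderate; 0.7 and above strong) → moderate

Calculation: R² = 1 − (SS_res / SS_tot), where SS_res is the sum of squared residuals and SS_tot the total sum of squares.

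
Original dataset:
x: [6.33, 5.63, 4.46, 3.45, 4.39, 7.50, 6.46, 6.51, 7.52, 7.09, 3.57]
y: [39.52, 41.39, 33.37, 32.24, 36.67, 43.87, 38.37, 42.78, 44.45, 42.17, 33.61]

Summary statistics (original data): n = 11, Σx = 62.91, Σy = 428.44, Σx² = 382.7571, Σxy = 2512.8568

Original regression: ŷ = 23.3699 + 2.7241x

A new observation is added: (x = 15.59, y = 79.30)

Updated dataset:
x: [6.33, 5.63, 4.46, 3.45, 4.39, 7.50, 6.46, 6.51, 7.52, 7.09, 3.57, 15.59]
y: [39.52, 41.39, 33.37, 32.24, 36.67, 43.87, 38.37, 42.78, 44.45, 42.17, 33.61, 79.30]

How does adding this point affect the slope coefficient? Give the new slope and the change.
The slope changes from 2.7241 to 3.8089 (change of +1.0848, or +39.8%).

x = 15.59 lies well outside the original x-range [3.45, 7.52] (x̄ ≈ 5.72), so this observation has high leverage and can move the slope substantially.

Step 1: Update the sums with the new point (n goes from 11 to 12)
Σx  = 62.91 + 15.59 = 78.50
Σy  = 428.44 + 79.30 = 507.74
Σx² = 382.7571 + 15.59² = 382.7571 + 243.0481 = 625.8052
Σxy = 2512.8568 + 15.59×79.30 = 2512.8568 + 1236.2870 = 3749.1438

Step 2: Recompute the slope with b₁ = (nΣxy − ΣxΣy) / (nΣx² − (Σx)²)
Numerator   = 12×3749.1438 − 78.50×507.74 = 44989.7256 − 39857.5900 = 5132.1356
Denominator = 12×625.8052 − 78.50² = 7509.6624 − 6162.2500 = 1347.4124
b₁(new) = 5132.1356 / 1347.4124 = 3.8089

(Same formula on the original sums: (11×2512.8568 − 62.91×428.44) / (11×382.7571 − 62.91²) = 688.2644 / 252.6600 = 2.7241, matching the given fit.)

Step 3: Change in slope
Δβ₁ = 3.8089 − 2.7241 = +1.0848
Relative change = +1.0848 / 2.7241 × 100% = +39.8%
→ the slope increases when the point is added.

Because the point sits above the extension of the original line at a high-leverage x, it tilts the fit up.
In practice: examine leverage (hᵢ) and Cook's distance rather than deleting it automatically.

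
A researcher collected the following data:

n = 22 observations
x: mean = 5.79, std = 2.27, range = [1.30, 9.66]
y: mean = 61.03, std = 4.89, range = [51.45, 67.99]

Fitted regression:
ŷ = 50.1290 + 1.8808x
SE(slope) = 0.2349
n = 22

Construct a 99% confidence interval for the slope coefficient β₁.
The 99% CI for β₁ is (1.2124, 2.5492)

Confidence interval for the slope:

The 99% CI for β₁ is: β̂₁ ± t*(α/2, n-2) × SE(β̂₁)

Step 1: Find critical t-value
- Confidence level = 0.99
- Degrees of freedom = n - 2 = 22 - 2 = 20
- t*(α/2, 20) = 2.8453

Step 2: Calculate margin of error
Margin = 2.8453 × 0.2349 = 0.6684

Step 3: Construct interval
CI = 1.8808 ± 0.6684
CI = (1.2124, 2.5492)

Interpretation: We are 99% confident that the true slope β₁ lies between 1.2124 and 2.5492.
Since 0 is outside the interval, a two-sided test at α = 0.01 would reject H₀: β₁ = 0.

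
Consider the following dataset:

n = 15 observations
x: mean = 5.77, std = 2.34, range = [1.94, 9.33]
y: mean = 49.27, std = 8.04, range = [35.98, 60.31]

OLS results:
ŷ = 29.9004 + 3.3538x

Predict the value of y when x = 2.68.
ŷ = 38.8886

x = 2.68 lies inside the observed range [1.94, 9.33], so the fitted equation applies directly:

ŷ = 29.9004 + 3.3538 × 2.68
ŷ = 29.9004 + 8.9882
ŷ = 38.8886

This is the fitted mean response at that x — an individual observation would come with a wider prediction interval.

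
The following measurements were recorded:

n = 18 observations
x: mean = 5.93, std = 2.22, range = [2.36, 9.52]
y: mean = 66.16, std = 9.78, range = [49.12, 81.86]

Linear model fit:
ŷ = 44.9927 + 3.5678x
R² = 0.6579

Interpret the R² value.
About 65.79% of the variability in y is accounted for by the regression on x (R² = 0.6579) — a moderate linear fit.

R² = 1 − SS_res/SS_tot compares the residual scatter to the total scatter of y about its mean.

Here R² = 0.6579:
- Explained: 65.79% of the variation in y
- Unexplained (residual): 100% − 65.79% = 34.21%
- Rule of thumb (below 0.3 weak; 0.3 to below 0.7 moderate; 0.7 and above strong) → moderate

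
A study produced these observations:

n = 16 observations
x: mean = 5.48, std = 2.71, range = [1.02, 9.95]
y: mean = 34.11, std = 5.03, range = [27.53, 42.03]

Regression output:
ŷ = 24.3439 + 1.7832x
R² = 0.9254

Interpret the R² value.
About 92.54% of the variability in y is accounted for by the regression on x (R² = 0.9254) — a strong linear fit.

The coefficient of determination R² is the fraction of the total variation in y that the fitted line accounts for.

Here R² = 0.9254:
- Explained: 92.54% of the variation in y
- Unexplained (residual): 100% − 92.54% = 7.46%
- Rule of thumb (below 0.3 weak; 0.3 to below 0.7 moderate; 0.7 and above strong) → strong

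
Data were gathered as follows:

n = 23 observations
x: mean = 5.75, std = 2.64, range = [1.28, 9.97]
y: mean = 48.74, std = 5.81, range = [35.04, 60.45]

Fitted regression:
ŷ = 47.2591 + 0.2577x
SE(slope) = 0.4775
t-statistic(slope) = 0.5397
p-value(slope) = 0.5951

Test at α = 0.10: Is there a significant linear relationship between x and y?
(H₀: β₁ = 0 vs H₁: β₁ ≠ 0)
Fail to reject H₀: p-value = 0.5951 ≥ α = 0.10. The linear relationship is not significant at the 10% level.

Hypothesis test for the slope coefficient:

H₀: β₁ = 0 (no linear relationship)
H₁: β₁ ≠ 0 (linear relationship exists)

Test statistic: t = β̂₁ / SE(β̂₁) = 0.2577 / 0.4775 = 0.5397

The p-value (0.5951) is the probability, under H₀, of a t-statistic at least as extreme as |t| = 0.5397 (two-sided, df = n − 2 = 21).

Decision rule: reject H₀ if p-value < α.
p-value = 0.5951 ≥ α = 0.10 → fail to reject H₀.

There is not sufficient evidence at the 10% significance level to conclude that a linear relationship exists between x and y.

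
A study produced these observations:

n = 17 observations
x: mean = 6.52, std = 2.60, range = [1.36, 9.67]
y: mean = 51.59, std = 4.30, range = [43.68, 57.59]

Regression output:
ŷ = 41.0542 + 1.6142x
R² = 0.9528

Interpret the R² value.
The model explains 95.28% of the variance in y (R² = 0.9528), leaving 4.72% unexplained; the fit is strong.

The coefficient of determination R² is the fraction of the total variation in y that the fitted line accounts for.

Here R² = 0.9528:
- Explained: 95.28% of the variation in y
- Unexplained (residual): 100% − 95.28% = 4.72%
- Rule of thumb (below 0.3 weak; 0.3 to below 0.7 moderate; 0.7 and above strong) → strong

Note: R² says nothing about causation, and a high R² does not by itself mean the linear form is appropriate — check the residuals.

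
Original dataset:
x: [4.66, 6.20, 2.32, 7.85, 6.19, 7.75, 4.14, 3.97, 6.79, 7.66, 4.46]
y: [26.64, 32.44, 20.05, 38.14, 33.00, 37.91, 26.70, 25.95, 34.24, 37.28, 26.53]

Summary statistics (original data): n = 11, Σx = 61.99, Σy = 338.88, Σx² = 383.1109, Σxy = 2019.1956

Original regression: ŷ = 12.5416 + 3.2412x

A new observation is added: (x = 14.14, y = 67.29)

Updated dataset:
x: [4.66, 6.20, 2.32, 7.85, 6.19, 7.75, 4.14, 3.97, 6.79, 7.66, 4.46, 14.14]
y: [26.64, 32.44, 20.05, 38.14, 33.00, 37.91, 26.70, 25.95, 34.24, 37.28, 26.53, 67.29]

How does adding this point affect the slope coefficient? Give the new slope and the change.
New slope β₁ = 3.9359 versus 3.2412 before: a change of +0.6947 (+21.4%).

The new point has HIGH LEVERAGE: x = 14.14 is far from the original mean x̄ = 61.99/11 ≈ 5.64 (original range [2.32, 7.85]).

Step 1: Update the sums with the new point (n goes from 11 to 12)
Σx  = 61.99 + 14.14 = 76.13
Σy  = 338.88 + 67.29 = 406.17
Σx² = 383.1109 + 14.14² = 383.1109 + 199.9396 = 583.0505
Σxy = 2019.1956 + 14.14×67.29 = 2019.1956 + 951.4806 = 2970.6762

Step 2: Recompute the slope with b₁ = (nΣxy − ΣxΣy) / (nΣx² − (Σx)²)
Numerator   = 12×2970.6762 − 76.13×406.17 = 35648.1144 − 30921.7221 = 4726.3923
Denominator = 12×583.0505 − 76.13² = 6996.6060 − 5795.7769 = 1200.8291
b₁(new) = 4726.3923 / 1200.8291 = 3.9359

(Same formula on the original sums: (11×2019.1956 − 61.99×338.88) / (11×383.1109 − 61.99²) = 1203.9804 / 371.4598 = 3.2412, matching the given fit.)

Step 3: Change in slope
Δβ₁ = 3.9359 − 3.2412 = +0.6947
Relative change = +0.6947 / 3.2412 × 100% = +21.4%
→ the slope increases when the point is added.

A high-leverage point only changes the slope if it is off the original line; here y = 67.29 is above the original trend, so the slope increases.
In practice: check such a point for data-entry or measurement error.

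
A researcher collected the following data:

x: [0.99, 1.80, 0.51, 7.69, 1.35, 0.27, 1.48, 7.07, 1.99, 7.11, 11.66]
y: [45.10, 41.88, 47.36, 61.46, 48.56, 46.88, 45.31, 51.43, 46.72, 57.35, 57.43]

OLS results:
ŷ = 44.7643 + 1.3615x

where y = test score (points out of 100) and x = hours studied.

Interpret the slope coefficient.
An increase of one hour in study time is associated with a 1.3615 points increase in predicted test score.

The slope β₁ = 1.3615 gives the rate at which the fitted test score changes with study time.

Interpretation:
- Study time up by 1 hour → predicted test score increases by 1.3615 points
- The effect is assumed constant over the observed range of x (linearity)
- The slope describes association in these data, not necessarily a causal effect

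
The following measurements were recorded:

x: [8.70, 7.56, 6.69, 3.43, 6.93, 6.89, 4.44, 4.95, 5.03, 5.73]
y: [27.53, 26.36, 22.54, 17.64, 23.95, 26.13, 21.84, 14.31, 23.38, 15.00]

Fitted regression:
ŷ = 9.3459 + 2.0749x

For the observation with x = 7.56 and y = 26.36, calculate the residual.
Residual = 1.3279

The residual is the difference between the actual value and the predicted value:

Residual = y - ŷ

Step 1: Calculate predicted value
ŷ = 9.3459 + 2.0749 × 7.56
ŷ = 25.0321

Step 2: Calculate residual
Residual = 26.36 - 25.0321
Residual = 1.3279

Sign check: y > ŷ, so the point is above the line and the fit underestimates here.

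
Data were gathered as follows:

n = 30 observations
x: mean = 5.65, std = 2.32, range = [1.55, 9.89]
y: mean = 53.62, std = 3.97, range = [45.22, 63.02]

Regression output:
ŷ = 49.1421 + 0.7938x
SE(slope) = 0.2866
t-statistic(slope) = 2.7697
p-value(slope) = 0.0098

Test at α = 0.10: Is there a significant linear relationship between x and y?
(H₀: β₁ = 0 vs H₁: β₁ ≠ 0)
Since p-value = 0.0098 < α = 0.10, reject H₀ — the slope is significantly different from 0.

Hypothesis test for the slope coefficient:

H₀: β₁ = 0 (no linear relationship)
H₁: β₁ ≠ 0 (linear relationship exists)

Test statistic: t = β̂₁ / SE(β̂₁) = 0.7938 / 0.2866 = 2.7697

p = 0.0098: how often a slope estimate this far from 0 (in SE units) would arise by chance if β₁ were truly 0.

Decision rule: reject H₀ if p-value < α.
p-value = 0.0098 < α = 0.10 → reject H₀.

There is sufficient evidence at the 10% significance level to conclude that a linear relationship exists between x and y.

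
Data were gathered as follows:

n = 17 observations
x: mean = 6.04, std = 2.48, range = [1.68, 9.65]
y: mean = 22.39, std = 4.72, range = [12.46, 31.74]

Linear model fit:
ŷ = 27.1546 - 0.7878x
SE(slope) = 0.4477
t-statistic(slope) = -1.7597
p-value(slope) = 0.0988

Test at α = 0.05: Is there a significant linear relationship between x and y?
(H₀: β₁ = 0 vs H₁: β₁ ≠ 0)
Fail to reject H₀: p-value = 0.0988 ≥ α = 0.05. The linear relationship is not significant at the 5% level.

Hypothesis test for the slope coefficient:

H₀: β₁ = 0 (no linear relationship)
H₁: β₁ ≠ 0 (linear relationship exists)

Test statistic: t = β̂₁ / SE(β̂₁) = -0.7878 / 0.4477 = -1.7597

p = 0.0988: how often a slope estimate this far from 0 (in SE units) would arise by chance if β₁ were truly 0.

Decision rule: reject H₀ if p-value < α.
p-value = 0.0988 ≥ α = 0.05 → fail to reject H₀.

There is not sufficient evidence at the 5% significance level to conclude that a linear relationship exists between x and y.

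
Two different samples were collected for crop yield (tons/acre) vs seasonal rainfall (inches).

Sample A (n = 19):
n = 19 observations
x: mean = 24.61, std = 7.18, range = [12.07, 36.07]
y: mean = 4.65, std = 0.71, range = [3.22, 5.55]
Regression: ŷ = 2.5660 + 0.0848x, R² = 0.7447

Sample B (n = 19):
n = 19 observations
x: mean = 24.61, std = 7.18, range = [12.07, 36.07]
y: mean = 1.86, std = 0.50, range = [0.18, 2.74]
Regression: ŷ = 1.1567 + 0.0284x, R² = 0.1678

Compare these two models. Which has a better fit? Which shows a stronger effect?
Model A has the better fit (R² = 0.7447 vs 0.1678). Model A shows the stronger effect (|β₁| = 0.0848 vs 0.0284).

Model Comparison:

Which explains more variance? (R²)
- Model A: R² = 0.7447 → 74.47% of variance in crop yield explained
- Model B: R² = 0.1678 → 16.78% of variance in crop yield explained
- 0.7447 > 0.1678 → Model A has the better fit

Which has the larger per-inch effect? (|β₁|)
- Model A: β₁ = 0.0848 → predicted crop yield rises 0.0848 tons/acre per additional inch of rainfall
- Model B: β₁ = 0.0284 → predicted crop yield rises 0.0284 tons/acre per additional inch of rainfall
- |0.0848| > |0.0284| → Model A shows the stronger marginal effect

Notes:
- The two samples could reflect different populations, time periods, or measurement quality.
- A steeper slope doesn't make a better model if the scatter around the line is large.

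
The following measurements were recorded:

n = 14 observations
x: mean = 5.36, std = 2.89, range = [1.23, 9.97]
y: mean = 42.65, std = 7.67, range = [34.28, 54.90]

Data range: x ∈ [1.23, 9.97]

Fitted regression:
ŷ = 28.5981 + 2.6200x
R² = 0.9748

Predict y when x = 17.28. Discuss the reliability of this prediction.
ŷ = 73.8717 (extrapolation — x = 17.28 lies outside [1.23, 9.97], so reliability is low).

Prediction calculation:
ŷ = 28.5981 + 2.6200 × 17.28
ŷ = 73.8717

Reliability:
- Data range: x ∈ [1.23, 9.97]
- Prediction point: x = 17.28 is 7.31 units above the observed range → this is EXTRAPOLATION, not interpolation

Why that matters here:
- Real relationships often flatten, saturate, or turn nonlinear at extremes
- The linear relationship may not hold outside the observed range

The R² = 0.9748 only validates the fit within [1.23, 9.97]; treat ŷ = 73.8717 with caution.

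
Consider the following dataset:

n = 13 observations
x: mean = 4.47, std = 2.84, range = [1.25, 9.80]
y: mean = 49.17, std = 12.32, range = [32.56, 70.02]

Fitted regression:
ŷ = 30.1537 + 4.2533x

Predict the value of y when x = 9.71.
ŷ = 71.4532

Plug x = 9.71 into the fitted line:

ŷ = 30.1537 + 4.2533 × 9.71
ŷ = 30.1537 + 41.2995
ŷ = 71.4532

This is a point prediction; actual observations scatter around it by roughly the residual standard deviation.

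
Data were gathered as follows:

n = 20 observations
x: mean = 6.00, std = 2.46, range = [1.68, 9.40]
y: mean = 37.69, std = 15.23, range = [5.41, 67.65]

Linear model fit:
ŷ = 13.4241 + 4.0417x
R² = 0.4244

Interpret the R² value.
The model explains 42.44% of the variance in y (R² = 0.4244), leaving 57.56% unexplained; the fit is moderate.

R² = 1 − SS_res/SS_tot compares the residual scatter to the total scatter of y about its mean.

Here R² = 0.4244:
- Explained: 42.44% of the variation in y
- Unexplained (residual): 100% − 42.44% = 57.56%
- Rule of thumb (below 0.3 weak; 0.3 to below 0.7 moderate; 0.7 and above strong) → moderate

Note: R² says nothing about causation, and a high R² does not by itself mean the linear form is appropriate — check the residuals.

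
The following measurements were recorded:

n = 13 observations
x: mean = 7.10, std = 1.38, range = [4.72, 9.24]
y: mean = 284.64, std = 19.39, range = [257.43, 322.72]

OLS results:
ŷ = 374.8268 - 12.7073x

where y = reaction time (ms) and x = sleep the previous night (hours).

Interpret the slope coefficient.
For each additional hour of sleep, predicted reaction time decreases by approximately 12.7073 ms.

The slope β₁ = -12.7073 gives the rate at which the fitted reaction time changes with sleep.

Interpretation:
- Sleep up by 1 hour → predicted reaction time decreases by 12.7073 ms
- This is a linear approximation: the same per-unit change is assumed across the whole observed x range

The intercept β₀ = 374.8268 is the predicted reaction time when sleep = 0; since the smallest observed x is 4.72, this is an extrapolation and mainly anchors the line.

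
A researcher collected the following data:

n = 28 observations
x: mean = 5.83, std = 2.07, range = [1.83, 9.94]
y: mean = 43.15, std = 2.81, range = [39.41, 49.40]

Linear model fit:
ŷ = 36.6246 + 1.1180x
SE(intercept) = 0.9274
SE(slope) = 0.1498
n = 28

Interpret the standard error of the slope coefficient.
The slope 1.1180 is pinned down to within about ±0.1498 (one SE) by these data — relative uncertainty 13.4%, i.e. precise.

SE(β̂₁) = s / √Sxx, where s is the residual standard deviation and Sxx = Σ(x − x̄)². It is the yardstick for how far β̂₁ = 1.1180 could plausibly be from the true slope.

Relative precision:
- SE / |β̂₁| = 0.1498 / 1.1180 = 13.4%
- Rule of thumb (under 20%: precise; 20% to under 50%: moderately precise; 50% or more: imprecise) → precise

Link to the t-test: t = β̂₁ / SE(β̂₁) = 1.1180 / 0.1498 = 7.4633, the statistic for H₀: β₁ = 0.

What drives SE(β̂₁): more residual scatter → larger SE.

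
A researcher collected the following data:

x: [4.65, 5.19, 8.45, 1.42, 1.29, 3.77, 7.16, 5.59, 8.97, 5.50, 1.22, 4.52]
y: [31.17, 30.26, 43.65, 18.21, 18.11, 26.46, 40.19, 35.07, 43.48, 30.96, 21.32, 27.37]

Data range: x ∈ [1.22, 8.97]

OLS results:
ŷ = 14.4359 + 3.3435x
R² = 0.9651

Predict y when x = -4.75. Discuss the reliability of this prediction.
The equation gives ŷ = -1.4457; however x = -4.75 is 5.97 units below the observed range, so this extrapolated value should not be trusted.

Prediction calculation:
ŷ = 14.4359 + 3.3435 × (-4.75)
ŷ = -1.4457

Reliability:
- Data range: x ∈ [1.22, 8.97]
- Prediction point: x = -4.75 is 5.97 units below the observed range → this is EXTRAPOLATION, not interpolation

Why that matters here:
- The linear relationship may not hold outside the observed range
- There are no observations near this x to validate the fitted line there

A defensible statement: 'if the linear trend continued to x = -4.75, y would be about -1.4457' — the premise is untested.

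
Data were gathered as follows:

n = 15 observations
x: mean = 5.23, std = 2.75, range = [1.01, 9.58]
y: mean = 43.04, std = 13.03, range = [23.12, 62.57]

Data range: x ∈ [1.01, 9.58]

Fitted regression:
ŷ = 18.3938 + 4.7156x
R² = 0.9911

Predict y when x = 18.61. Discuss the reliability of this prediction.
The equation gives ŷ = 106.1511; however x = 18.61 is 9.03 units above the observed range, so this extrapolated value should not be trusted.

Prediction calculation:
ŷ = 18.3938 + 4.7156 × 18.61
ŷ = 106.1511

Reliability:
- Data range: x ∈ [1.01, 9.58]
- Prediction point: x = 18.61 is 9.03 units above the observed range → this is EXTRAPOLATION, not interpolation

Why that matters here:
- The linear relationship may not hold outside the observed range
- R² describes fit only over the sampled x values; it says nothing about behaviour beyond them
- Real relationships often flatten, saturate, or turn nonlinear at extremes

Report the number if required, but flag clearly that it is an extrapolation.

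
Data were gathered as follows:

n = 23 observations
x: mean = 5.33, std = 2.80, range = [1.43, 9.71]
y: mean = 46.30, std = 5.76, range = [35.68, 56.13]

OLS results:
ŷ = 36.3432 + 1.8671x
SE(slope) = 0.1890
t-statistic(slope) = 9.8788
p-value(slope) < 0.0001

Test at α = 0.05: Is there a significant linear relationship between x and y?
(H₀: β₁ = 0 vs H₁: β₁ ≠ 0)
p-value < 0.0001 < α = 0.05, so we reject H₀. The relationship is significant.

Hypothesis test for the slope coefficient:

H₀: β₁ = 0 (no linear relationship)
H₁: β₁ ≠ 0 (linear relationship exists)

Test statistic: t = β̂₁ / SE(β̂₁) = 1.8671 / 0.1890 = 9.8788

p < 0.0001: how often a slope estimate this far from 0 (in SE units) would arise by chance if β₁ were truly 0.

Decision rule: reject H₀ if p-value < α.
p-value < 0.0001 < α = 0.05 → reject H₀.

At α = 0.05 the data do provide convincing evidence of a nonzero slope.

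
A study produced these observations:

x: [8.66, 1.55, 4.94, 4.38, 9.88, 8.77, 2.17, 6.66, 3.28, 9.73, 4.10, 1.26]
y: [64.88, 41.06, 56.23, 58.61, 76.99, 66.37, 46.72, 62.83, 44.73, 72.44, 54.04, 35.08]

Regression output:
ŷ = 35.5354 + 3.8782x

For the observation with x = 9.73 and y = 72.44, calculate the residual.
Residual = -0.8303

The residual is the difference between the actual value and the predicted value:

Residual = y - ŷ

Step 1: Calculate predicted value
ŷ = 35.5354 + 3.8782 × 9.73
ŷ = 73.2703

Step 2: Calculate residual
Residual = 72.44 - 73.2703
Residual = -0.8303

Sign check: y < ŷ, so the point is below the line and the fit overestimates here.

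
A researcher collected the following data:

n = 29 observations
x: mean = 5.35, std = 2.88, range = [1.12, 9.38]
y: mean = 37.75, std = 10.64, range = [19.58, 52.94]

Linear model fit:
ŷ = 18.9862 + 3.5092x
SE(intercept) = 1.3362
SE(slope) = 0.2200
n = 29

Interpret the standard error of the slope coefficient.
The slope 3.5092 is pinned down to within about ±0.2200 (one SE) by these data — relative uncertainty 6.3%, i.e. precise.

SE(β̂₁) = s / √Sxx, where s is the residual standard deviation and Sxx = Σ(x − x̄)². It is the yardstick for how far β̂₁ = 3.5092 could plausibly be from the true slope.

Relative precision:
- SE / |β̂₁| = 0.2200 / 3.5092 = 6.3%
- Rule of thumb (under 20%: precise; 20% to under 50%: moderately precise; 50% or more: imprecise) → precise

Link to interval estimation: a confidence interval for β₁ is β̂₁ ± t* × 0.2200, so SE sets the half-width per unit of t*.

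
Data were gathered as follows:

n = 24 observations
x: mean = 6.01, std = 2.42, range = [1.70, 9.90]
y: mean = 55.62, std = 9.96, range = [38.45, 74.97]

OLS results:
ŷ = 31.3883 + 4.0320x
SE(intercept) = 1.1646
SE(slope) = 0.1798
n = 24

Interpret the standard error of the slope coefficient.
SE(slope) = 0.1798 measures the uncertainty in the estimated slope. The coefficient is estimated precisely (SE/|β̂₁| = 4.5%).

SE(β̂₁) = s / √Sxx, where s is the residual standard deviation and Sxx = Σ(x − x̄)². It is the yardstick for how far β̂₁ = 4.0320 could plausibly be from the true slope.

Relative precision:
- SE / |β̂₁| = 0.1798 / 4.0320 = 4.5%
- Rule of thumb (under 20%: precise; 20% to under 50%: moderately precise; 50% or more: imprecise) → precise

Rough 95% range (±2 SE): 4.0320 ± 0.3596 → (3.6724, 4.3916).

What drives SE(β̂₁): more residual scatter → larger SE.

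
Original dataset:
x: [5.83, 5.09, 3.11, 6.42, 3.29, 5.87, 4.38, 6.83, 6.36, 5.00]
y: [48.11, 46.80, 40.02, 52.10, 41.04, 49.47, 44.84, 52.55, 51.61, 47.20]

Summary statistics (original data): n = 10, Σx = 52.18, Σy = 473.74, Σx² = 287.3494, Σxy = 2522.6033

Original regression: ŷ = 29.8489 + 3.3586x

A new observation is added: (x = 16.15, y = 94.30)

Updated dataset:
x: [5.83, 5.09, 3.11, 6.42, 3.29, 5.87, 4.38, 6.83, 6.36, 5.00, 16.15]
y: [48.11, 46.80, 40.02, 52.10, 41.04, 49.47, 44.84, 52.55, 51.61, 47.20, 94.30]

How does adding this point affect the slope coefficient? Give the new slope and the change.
The slope changes from 3.3586 to 4.1787 (change of +0.8201, or +24.4%).

x = 16.15 lies well outside the original x-range [3.11, 6.83] (x̄ ≈ 5.22), so this observation has high leverage and can move the slope substantially.

Step 1: Update the sums with the new point (n goes from 10 to 11)
Σx  = 52.18 + 16.15 = 68.33
Σy  = 473.74 + 94.30 = 568.04
Σx² = 287.3494 + 16.15² = 287.3494 + 260.8225 = 548.1719
Σxy = 2522.6033 + 16.15×94.30 = 2522.6033 + 1522.9450 = 4045.5483

Step 2: Recompute the slope with b₁ = (nΣxy − ΣxΣy) / (nΣx² − (Σx)²)
Numerator   = 11×4045.5483 − 68.33×568.04 = 44501.0313 − 38814.1732 = 5686.8581
Denominator = 11×548.1719 − 68.33² = 6029.8909 − 4668.9889 = 1360.9020
b₁(new) = 5686.8581 / 1360.9020 = 4.1787

(Same formula on the original sums: (10×2522.6033 − 52.18×473.74) / (10×287.3494 − 52.18²) = 506.2798 / 150.7416 = 3.3586, matching the given fit.)

Step 3: Change in slope
Δβ₁ = 4.1787 − 3.3586 = +0.8201
Relative change = +0.8201 / 3.3586 × 100% = +24.4%
→ the slope increases when the point is added.

A high-leverage point only changes the slope if it is off the original line; here y = 94.30 is above the original trend, so the slope increases.
In practice: investigate whether it comes from the same population as the rest of the sample; examine leverage (hᵢ) and Cook's distance rather than deleting it automatically.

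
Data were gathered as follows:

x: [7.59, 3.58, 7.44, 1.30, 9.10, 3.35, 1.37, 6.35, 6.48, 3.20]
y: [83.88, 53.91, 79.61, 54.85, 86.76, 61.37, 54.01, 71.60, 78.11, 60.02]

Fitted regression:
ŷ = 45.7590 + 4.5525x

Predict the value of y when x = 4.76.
ŷ = 67.4289

Plug x = 4.76 into the fitted line:

ŷ = 45.7590 + 4.5525 × 4.76
ŷ = 45.7590 + 21.6699
ŷ = 67.4289

This is a point prediction; actual observations scatter around it by roughly the residual standard deviation.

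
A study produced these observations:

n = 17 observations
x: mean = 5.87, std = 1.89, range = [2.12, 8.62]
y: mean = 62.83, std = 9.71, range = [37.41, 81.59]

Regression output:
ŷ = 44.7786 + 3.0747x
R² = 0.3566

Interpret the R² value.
About 35.66% of the variability in y is accounted for by the regression on x (R² = 0.3566) — a moderate linear fit.

R² (coefficient of determination) measures the proportion of variance in y explained by the regression model.

Here R² = 0.3566:
- Explained: 35.66% of the variation in y
- Unexplained (residual): 100% − 35.66% = 64.34%
- Rule of thumb (below 0.3 weak; 0.3 to below 0.7 moderate; 0.7 and above strong) → moderate

Note: R² never decreases when predictors are added, so it should not be used alone to compare models of different size.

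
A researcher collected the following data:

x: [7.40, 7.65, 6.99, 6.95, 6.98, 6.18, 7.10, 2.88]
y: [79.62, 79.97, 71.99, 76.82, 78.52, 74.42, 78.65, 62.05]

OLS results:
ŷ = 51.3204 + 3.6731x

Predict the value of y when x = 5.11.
ŷ = 70.0899

x = 5.11 lies inside the observed range [2.88, 7.65], so the fitted equation applies directly:

ŷ = 51.3204 + 3.6731 × 5.11
ŷ = 51.3204 + 18.7695
ŷ = 70.0899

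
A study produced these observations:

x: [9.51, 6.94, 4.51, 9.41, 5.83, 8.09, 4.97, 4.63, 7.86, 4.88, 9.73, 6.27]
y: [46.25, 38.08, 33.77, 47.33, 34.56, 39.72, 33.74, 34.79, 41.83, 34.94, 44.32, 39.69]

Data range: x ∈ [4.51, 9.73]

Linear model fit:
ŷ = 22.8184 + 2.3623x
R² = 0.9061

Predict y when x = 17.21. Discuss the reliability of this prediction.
ŷ = 63.4736 (extrapolation — x = 17.21 lies outside [4.51, 9.73], so reliability is low).

Prediction calculation:
ŷ = 22.8184 + 2.3623 × 17.21
ŷ = 63.4736

Reliability:
- Data range: x ∈ [4.51, 9.73]
- Prediction point: x = 17.21 is 7.48 units above the observed range → this is EXTRAPOLATION, not interpolation

Why that matters here:
- There are no observations near this x to validate the fitted line there
- R² describes fit only over the sampled x values; it says nothing about behaviour beyond them

A defensible statement: 'if the linear trend continued to x = 17.21, y would be about 63.4736' — the premise is untested.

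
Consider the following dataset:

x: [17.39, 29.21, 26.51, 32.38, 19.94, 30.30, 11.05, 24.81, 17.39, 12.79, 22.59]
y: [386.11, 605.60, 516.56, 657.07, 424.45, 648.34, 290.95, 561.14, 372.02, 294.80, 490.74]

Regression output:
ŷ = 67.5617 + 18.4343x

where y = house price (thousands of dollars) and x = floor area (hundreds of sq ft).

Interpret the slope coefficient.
For each additional hundred sq ft of floor area, predicted house price increases by approximately 18.4343 thousand dollars.

The slope β₁ = 18.4343 gives the rate at which the fitted house price changes with floor area.

Interpretation:
- Floor area up by 1 hundred sq ft → predicted house price increases by 18.4343 thousand dollars
- The effect is assumed constant over the observed range of x (linearity)
- The sign (+) gives the direction; the magnitude 18.4343 gives the size of the effect per hundred sq ft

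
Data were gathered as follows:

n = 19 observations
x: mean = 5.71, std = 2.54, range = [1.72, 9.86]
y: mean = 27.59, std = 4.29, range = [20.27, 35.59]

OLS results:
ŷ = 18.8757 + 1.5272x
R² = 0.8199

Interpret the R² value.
R² = 0.8199 means 81.99% of the variation in y is explained by the linear relationship with x. This indicates a strong fit.

R² (coefficient of determination) measures the proportion of variance in y explained by the regression model.

Here R² = 0.8199:
- Explained: 81.99% of the variation in y
- Unexplained (residual): 100% − 81.99% = 18.01%
- Rule of thumb (below 0.3 weak; 0.3 to below 0.7 moderate; 0.7 and above strong) → strong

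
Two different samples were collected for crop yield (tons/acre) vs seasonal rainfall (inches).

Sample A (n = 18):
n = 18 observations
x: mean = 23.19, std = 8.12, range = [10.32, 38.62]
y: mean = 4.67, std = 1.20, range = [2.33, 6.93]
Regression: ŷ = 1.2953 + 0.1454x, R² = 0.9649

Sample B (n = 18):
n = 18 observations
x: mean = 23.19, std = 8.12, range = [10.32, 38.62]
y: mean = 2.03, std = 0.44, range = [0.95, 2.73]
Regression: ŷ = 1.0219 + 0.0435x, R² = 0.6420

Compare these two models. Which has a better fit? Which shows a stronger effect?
Model A has the better fit (R² = 0.9649 vs 0.6420). Model A shows the stronger effect (|β₁| = 0.1454 vs 0.0435).

Model Comparison:

Fit — compare R²:
- Model A: R² = 0.9649 → 96.49% of variance in crop yield explained
- Model B: R² = 0.6420 → 64.20% of variance in crop yield explained
- 0.9649 > 0.6420 → Model A has the better fit

Which has the larger per-inch effect? (|β₁|)
- Model A: β₁ = 0.1454 → predicted crop yield rises 0.1454 tons/acre per additional inch of rainfall
- Model B: β₁ = 0.0435 → predicted crop yield rises 0.0435 tons/acre per additional inch of rainfall
- |0.1454| > |0.0435| → Model A shows the stronger marginal effect

Notes:
- A better fit (higher R²) doesn't necessarily mean a more important relationship.
- A steeper slope doesn't make a better model if the scatter around the line is large.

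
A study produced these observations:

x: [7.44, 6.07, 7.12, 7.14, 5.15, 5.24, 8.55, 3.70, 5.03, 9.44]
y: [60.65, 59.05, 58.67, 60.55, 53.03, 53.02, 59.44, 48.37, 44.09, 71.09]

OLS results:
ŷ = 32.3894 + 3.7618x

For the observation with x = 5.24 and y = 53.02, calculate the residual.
Residual = 0.9188

The residual is the difference between the actual value and the predicted value:

Residual = y - ŷ

Step 1: Calculate predicted value
ŷ = 32.3894 + 3.7618 × 5.24
ŷ = 52.1012

Step 2: Calculate residual
Residual = 53.02 - 52.1012
Residual = 0.9188

Sign check: y > ŷ, so the point is above the line and the fit underestimates here.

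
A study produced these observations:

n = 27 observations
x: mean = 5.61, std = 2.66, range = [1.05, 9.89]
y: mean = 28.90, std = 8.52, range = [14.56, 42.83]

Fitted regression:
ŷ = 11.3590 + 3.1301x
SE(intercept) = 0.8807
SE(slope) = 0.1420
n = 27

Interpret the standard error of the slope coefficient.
The slope 3.1301 is pinned down to within about ±0.1420 (one SE) by these data — relative uncertainty 4.5%, i.e. precise.

What SE measures:
- The standard error quantifies the sampling variability of the coefficient estimate
- It is the estimated standard deviation of β̂₁ across hypothetical repeated samples of the same size
- Smaller SE → more precise estimate

Relative precision:
- SE / |β̂₁| = 0.1420 / 3.1301 = 4.5%
- Rule of thumb (under 20%: precise; 20% to under 50%: moderately precise; 50% or more: imprecise) → precise

Rough 95% range (±2 SE): 3.1301 ± 0.2840 → (2.8461, 3.4141).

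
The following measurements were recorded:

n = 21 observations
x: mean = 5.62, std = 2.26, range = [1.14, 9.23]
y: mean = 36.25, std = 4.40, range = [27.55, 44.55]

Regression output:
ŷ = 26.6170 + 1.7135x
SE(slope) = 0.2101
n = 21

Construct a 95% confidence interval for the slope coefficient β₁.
The 95% CI for β₁ is (1.2738, 2.1532)

Confidence interval for the slope:

The 95% CI for β₁ is: β̂₁ ± t*(α/2, n-2) × SE(β̂₁)

Step 1: Find critical t-value
- Confidence level = 0.95
- Degrees of freedom = n - 2 = 21 - 2 = 19
- t*(α/2, 19) = 2.0930

Step 2: Calculate margin of error
Margin = 2.0930 × 0.2101 = 0.4397

Step 3: Construct interval
CI = 1.7135 ± 0.4397
CI = (1.2738, 2.1532)

Interpretation: intervals built this way capture the true β₁ in 95% of repeated samples; here the plausible range for the per-unit effect of x on y is 1.2738 to 2.1532.
The interval does not include 0, suggesting a significant linear relationship.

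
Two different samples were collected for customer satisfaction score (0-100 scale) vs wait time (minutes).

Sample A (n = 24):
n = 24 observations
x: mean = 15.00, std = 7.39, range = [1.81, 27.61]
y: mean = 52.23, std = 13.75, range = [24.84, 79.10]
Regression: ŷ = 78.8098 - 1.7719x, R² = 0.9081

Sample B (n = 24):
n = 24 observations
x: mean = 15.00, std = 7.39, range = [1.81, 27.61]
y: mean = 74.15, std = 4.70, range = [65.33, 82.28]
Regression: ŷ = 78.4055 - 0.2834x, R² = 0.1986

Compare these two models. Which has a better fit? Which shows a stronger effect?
Model A has the better fit (R² = 0.9081 vs 0.1986). Model A shows the stronger effect (|β₁| = 1.7719 vs 0.2834).

Model Comparison:

Goodness of fit (R²):
- Model A: R² = 0.9081 → 90.81% of variance in satisfaction score explained
- Model B: R² = 0.1986 → 19.86% of variance in satisfaction score explained
- 0.9081 > 0.1986 → Model A has the better fit

Which has the larger per-minute effect? (|β₁|)
- Model A: β₁ = -1.7719 → predicted satisfaction score falls 1.7719 points per additional minute of wait time
- Model B: β₁ = -0.2834 → predicted satisfaction score falls 0.2834 points per additional minute of wait time
- |-1.7719| > |-0.2834| → Model A shows the stronger marginal effect

Notes:
- A better fit (higher R²) doesn't necessarily mean a more important relationship.
- A steeper slope doesn't make a better model if the scatter around the line is large.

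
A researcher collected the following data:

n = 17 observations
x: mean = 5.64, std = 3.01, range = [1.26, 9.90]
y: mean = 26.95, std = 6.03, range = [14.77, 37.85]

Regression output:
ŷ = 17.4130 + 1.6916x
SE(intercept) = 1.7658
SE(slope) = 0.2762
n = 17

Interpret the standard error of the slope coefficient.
SE(β̂₁) = 0.2762 is the estimated standard deviation of the slope estimate across repeated samples; relative to β̂₁ = 1.6916 that is 16.3%, a precise estimate.

What SE measures:
- The standard error quantifies the sampling variability of the coefficient estimate
- It is the estimated standard deviation of β̂₁ across hypothetical repeated samples of the same size
- Smaller SE → more precise estimate

Relative precision:
- SE / |β̂₁| = 0.2762 / 1.6916 = 16.3%
- Rule of thumb (under 20%: precise; 20% to under 50%: moderately precise; 50% or more: imprecise) → precise

Link to the t-test: t = β̂₁ / SE(β̂₁) = 1.6916 / 0.2762 = 6.1245, the statistic for H₀: β₁ = 0.

What drives SE(β̂₁): wider spread of x values → smaller SE.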